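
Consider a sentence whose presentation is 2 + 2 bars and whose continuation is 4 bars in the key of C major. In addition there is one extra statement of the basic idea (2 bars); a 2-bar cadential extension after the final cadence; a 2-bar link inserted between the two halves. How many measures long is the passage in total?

14 measures

Basic sentence: 2 + 2 + 4 = 8 bars.
8 (basic form) + 2 (extra statement) + 2 (cadential extension) + 2 (link) = 14.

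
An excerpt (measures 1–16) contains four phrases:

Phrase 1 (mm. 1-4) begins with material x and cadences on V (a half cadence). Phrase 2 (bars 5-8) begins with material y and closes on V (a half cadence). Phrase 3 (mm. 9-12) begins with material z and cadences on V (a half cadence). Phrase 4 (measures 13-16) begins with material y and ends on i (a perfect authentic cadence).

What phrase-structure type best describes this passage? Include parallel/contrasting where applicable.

Four phrases in two halves: the first half (measures 1-8) ends with a half cadence, the second (measures 9–16) with a perfect authentic cadence — a large antecedent–consequent pair, i.e. a double period.
Phrase 3 begins with different material from phrase 1, making it contrasting.

contrasting double period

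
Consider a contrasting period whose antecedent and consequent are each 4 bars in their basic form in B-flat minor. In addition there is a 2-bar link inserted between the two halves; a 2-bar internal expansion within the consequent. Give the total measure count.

12 measures

Basic contrasting period: 4 + 4 = 8 bars.
8 (basic form) + 2 (link) + 2 (internal expansion) = 12.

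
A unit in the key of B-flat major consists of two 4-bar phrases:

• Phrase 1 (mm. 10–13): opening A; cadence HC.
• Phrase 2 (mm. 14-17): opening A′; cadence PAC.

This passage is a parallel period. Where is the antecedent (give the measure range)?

The antecedent is the phrase ending with the weaker cadence (half cadence, phrase 1) and the consequent the one ending more conclusively (perfect authentic cadence, phrase 2); the antecedent is measures 10-13.

measures 10–13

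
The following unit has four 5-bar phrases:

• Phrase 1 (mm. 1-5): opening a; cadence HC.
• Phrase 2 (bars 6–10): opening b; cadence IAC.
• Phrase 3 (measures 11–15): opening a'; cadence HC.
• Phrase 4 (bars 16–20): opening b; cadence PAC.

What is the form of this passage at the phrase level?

parallel double period

Four phrases in two halves: the first half (mm. 1–10) ends with an imperfect authentic cadence, the second (mm. 11–20) with a perfect authentic cadence — a large antecedent–consequent pair, i.e. a double period.
Phrase 3 begins with the same material as phrase 1, making it parallel.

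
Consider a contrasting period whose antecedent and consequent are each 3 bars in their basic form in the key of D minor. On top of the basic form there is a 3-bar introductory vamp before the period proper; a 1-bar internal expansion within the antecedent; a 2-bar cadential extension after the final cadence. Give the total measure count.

12 measures

Basic contrasting period: 3 + 3 = 6 bars.
6 (basic form) + 3 (introduction) + 1 (internal expansion) + 2 (cadential extension) = 12.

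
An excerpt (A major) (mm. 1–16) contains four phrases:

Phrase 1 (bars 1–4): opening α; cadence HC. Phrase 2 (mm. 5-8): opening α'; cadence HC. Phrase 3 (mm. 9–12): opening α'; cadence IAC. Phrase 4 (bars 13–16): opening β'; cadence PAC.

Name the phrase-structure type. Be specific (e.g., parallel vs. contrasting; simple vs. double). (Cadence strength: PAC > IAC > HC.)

Four phrases in two halves: the first half (mm. 1-8) ends with a half cadence, the second (mm. 9-16) with a perfect authentic cadence — a large antecedent–consequent pair, i.e. a double period.
Phrase 3 begins with the same material as phrase 1, making it parallel.

parallel double period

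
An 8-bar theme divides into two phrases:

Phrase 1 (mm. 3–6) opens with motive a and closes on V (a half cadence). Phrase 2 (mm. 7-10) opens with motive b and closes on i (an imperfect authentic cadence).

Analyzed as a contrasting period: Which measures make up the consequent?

measures 7–10

The antecedent is the phrase ending with the weaker cadence (half cadence, phrase 1) and the consequent the one ending more conclusively (imperfect authentic cadence, phrase 2); the consequent is bars 7–10.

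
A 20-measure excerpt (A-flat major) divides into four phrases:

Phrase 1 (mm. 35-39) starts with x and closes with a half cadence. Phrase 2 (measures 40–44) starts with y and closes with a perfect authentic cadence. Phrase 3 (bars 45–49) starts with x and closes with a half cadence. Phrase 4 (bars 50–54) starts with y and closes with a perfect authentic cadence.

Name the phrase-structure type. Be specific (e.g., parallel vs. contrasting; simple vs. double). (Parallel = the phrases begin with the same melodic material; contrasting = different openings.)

The cadence pattern HC–PAC–HC–PAC is weak–strong twice, and phrases 3–4 restate phrases 1–2: a period heard twice, not a double period (which would end weakly at phrase 2).

repeated period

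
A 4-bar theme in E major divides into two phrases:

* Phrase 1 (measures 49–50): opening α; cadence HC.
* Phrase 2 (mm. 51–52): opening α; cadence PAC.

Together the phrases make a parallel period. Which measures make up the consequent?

measures 51–52

The phrase ending with the weaker cadence (half cadence) is the antecedent; the one ending more conclusively (perfect authentic cadence) is the consequent. The consequent is measures 51–52.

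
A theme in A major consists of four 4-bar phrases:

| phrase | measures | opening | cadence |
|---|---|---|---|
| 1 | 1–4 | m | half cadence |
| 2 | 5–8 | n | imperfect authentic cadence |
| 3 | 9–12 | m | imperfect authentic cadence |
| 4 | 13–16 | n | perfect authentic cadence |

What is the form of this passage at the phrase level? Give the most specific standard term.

parallel double period

Four phrases in two halves: the first half (bars 1–8) ends with an imperfect authentic cadence, the second (measures 9-16) with a perfect authentic cadence — a large antecedent–consequent pair, i.e. a double period.
Phrase 3 begins with the same material as phrase 1, making it parallel.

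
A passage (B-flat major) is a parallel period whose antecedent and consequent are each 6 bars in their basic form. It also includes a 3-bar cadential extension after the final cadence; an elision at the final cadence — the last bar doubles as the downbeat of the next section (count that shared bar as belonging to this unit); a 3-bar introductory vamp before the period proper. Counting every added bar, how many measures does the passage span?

18 measures

Basic parallel period: 6 + 6 = 12 bars.
12 (basic form) + 3 (cadential extension) + 3 (introduction) = 18.
The elision shares a bar with the next section but does not change this unit's count.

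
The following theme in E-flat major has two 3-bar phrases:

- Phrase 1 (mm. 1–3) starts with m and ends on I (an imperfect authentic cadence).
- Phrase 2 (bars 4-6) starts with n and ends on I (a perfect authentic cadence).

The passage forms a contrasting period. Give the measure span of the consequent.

measures 4–6

The antecedent is the phrase ending with the weaker cadence (imperfect authentic cadence, phrase 1) and the consequent the one ending more conclusively (perfect authentic cadence, phrase 2); the consequent is measures 4-6.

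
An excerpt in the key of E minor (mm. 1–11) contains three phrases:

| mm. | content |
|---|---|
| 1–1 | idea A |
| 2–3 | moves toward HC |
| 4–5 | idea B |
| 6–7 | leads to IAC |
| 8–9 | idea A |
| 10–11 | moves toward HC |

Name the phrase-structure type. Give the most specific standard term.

The final phrase closes with a half cadence, which is not stronger than the preceding imperfect authentic cadence; the 3 phrases lack an overall antecedent–consequent design and so form a phrase group.

phrase group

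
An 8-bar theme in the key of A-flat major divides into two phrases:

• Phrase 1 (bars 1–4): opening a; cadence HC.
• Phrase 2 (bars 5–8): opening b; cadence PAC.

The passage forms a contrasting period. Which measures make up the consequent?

measures 5–8

The phrase ending with the weaker cadence (half cadence) is the antecedent; the one ending more conclusively (perfect authentic cadence) is the consequent. The consequent is measures 5–8.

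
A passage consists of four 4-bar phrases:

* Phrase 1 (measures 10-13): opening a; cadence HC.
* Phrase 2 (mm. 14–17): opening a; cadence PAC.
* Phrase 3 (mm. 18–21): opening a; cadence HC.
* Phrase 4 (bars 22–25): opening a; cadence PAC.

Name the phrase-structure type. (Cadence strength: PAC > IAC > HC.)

The cadence pattern HC–PAC–HC–PAC is weak–strong twice, and phrases 3–4 restate phrases 1–2: a period heard twice, not a double period (which would end weakly at phrase 2).

repeated period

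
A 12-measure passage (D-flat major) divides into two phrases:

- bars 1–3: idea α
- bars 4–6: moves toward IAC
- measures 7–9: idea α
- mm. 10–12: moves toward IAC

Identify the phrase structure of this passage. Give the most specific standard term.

Both phrases have the same opening (α) and the same cadence (imperfect authentic cadence): the second is a restatement, not a consequent, so this is a repeated phrase rather than a period.

repeated phrase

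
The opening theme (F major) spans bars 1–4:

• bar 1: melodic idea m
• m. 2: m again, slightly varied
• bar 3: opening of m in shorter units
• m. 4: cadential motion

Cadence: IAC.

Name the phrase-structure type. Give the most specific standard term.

sentence

Basic idea (measure 1) + its repetition (bar 2) form the presentation; fragmentation and cadence (mm. 3–4) form the continuation — the 4-bar whole is a sentence.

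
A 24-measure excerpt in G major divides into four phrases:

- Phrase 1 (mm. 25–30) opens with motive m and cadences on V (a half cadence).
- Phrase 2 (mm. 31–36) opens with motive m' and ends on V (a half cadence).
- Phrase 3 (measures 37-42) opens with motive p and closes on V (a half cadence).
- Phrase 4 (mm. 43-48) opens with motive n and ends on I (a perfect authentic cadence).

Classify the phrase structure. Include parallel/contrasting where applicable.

contrasting double period

Four phrases in two halves: the first half (mm. 25–36) ends with a half cadence, the second (mm. 37-48) with a perfect authentic cadence — a large antecedent–consequent pair, i.e. a double period.
Phrase 3 begins with different material from phrase 1, making it contrasting.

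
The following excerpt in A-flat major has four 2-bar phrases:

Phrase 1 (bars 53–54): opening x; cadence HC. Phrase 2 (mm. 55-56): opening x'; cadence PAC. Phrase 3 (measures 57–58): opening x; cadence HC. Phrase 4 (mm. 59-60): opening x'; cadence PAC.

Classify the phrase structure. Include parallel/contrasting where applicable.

The cadence pattern HC–PAC–HC–PAC is weak–strong twice, and phrases 3–4 restate phrases 1–2: a period heard twice, not a double period (which would end weakly at phrase 2).

repeated period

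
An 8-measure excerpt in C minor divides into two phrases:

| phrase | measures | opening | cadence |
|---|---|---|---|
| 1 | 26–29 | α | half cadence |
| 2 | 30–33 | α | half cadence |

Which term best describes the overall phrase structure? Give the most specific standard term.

repeated phrase

Both phrases have the same opening (α) and the same cadence (half cadence): the second is a restatement, not a consequent, so this is a repeated phrase rather than a period.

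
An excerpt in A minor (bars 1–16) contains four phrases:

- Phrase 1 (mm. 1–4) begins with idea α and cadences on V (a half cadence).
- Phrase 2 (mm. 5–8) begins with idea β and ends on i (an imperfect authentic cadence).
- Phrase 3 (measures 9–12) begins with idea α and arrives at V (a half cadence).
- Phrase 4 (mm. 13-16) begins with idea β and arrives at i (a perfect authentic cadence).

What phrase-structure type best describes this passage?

parallel double period

Four phrases in two halves: the first half (bars 1–8) ends with an imperfect authentic cadence, the second (mm. 9–16) with a perfect authentic cadence — a large antecedent–consequent pair, i.e. a double period.
Phrase 3 begins with the same material as phrase 1, making it parallel.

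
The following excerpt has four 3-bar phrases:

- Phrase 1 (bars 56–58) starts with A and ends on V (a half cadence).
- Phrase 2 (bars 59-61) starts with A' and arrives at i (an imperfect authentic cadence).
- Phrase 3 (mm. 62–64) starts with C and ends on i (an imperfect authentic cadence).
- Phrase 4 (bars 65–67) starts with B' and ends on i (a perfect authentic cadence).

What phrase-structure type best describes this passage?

Four phrases in two halves: the first half (mm. 56-61) ends with an imperfect authentic cadence, the second (mm. 62-67) with a perfect authentic cadence — a large antecedent–consequent pair, i.e. a double period.
Phrase 3 begins with different material from phrase 1, making it contrasting.

contrasting double period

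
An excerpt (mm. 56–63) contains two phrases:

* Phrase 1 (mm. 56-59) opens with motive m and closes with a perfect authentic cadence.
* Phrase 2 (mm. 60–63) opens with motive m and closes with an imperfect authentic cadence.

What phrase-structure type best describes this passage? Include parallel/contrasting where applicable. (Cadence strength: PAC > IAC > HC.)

The second phrase closes with an imperfect authentic cadence, which is not stronger than the first phrase's perfect authentic cadence; without a weak→strong cadential pair there is no antecedent–consequent relationship, so this is a phrase group rather than a period.

phrase group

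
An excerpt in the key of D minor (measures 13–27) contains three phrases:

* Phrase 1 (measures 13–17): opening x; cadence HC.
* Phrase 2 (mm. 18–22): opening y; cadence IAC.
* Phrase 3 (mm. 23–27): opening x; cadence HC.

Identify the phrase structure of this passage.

The final phrase closes with a half cadence, which is not stronger than the preceding imperfect authentic cadence; the 3 phrases lack an overall antecedent–consequent design and so form a phrase group.

phrase group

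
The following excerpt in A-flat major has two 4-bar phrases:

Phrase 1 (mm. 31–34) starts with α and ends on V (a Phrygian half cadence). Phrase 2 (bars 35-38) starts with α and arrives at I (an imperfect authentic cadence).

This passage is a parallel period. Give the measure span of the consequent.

measures 35–38

The antecedent is the phrase ending with the weaker cadence (Phrygian half cadence, phrase 1) and the consequent the one ending more conclusively (imperfect authentic cadence, phrase 2); the consequent is measures 35–38.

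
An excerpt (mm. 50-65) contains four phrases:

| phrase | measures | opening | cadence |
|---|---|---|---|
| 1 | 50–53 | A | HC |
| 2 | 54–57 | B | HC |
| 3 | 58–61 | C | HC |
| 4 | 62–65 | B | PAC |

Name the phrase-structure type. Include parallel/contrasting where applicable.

Four phrases in two halves: the first half (bars 50–57) ends with a half cadence, the second (bars 58-65) with a perfect authentic cadence — a large antecedent–consequent pair, i.e. a double period.
Phrase 3 begins with different material from phrase 1, making it contrasting.

contrasting double period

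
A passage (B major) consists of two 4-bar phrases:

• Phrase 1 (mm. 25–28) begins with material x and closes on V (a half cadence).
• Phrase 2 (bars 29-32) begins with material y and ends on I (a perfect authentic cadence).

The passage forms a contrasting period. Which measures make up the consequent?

measures 29–32

The phrase ending with the weaker cadence (half cadence) is the antecedent; the one ending more conclusively (perfect authentic cadence) is the consequent. The consequent is measures 29–32.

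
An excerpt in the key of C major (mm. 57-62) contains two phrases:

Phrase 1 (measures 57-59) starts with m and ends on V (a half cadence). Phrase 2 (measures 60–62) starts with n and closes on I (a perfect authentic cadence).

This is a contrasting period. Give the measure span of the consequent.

The phrase ending with the weaker cadence (half cadence) is the antecedent; the one ending more conclusively (perfect authentic cadence) is the consequent. The consequent is measures 60–62.

measures 60–62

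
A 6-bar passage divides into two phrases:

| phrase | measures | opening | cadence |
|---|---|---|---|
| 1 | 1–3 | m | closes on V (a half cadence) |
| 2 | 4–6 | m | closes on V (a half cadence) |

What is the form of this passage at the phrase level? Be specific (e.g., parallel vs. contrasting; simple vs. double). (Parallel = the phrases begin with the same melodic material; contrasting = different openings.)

Both phrases have the same opening (m) and the same cadence (half cadence): the second is a restatement, not a consequent, so this is a repeated phrase rather than a period.

repeated phrase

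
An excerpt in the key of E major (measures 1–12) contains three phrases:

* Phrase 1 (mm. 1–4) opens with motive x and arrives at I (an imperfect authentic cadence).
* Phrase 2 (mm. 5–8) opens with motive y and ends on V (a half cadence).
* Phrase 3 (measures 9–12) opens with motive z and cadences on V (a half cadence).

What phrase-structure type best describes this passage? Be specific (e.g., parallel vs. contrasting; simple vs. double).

phrase group

The final phrase closes with a half cadence, which is not stronger than the preceding half cadence; the 3 phrases lack an overall antecedent–consequent design and so form a phrase group.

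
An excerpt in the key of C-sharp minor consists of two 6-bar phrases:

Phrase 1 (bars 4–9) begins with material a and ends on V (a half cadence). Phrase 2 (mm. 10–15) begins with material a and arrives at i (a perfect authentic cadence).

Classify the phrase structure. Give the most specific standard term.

Phrase 1 ends with a half cadence (weaker) and phrase 2 with a perfect authentic cadence (stronger): antecedent + consequent = a period.
The two phrases open with the same material (a / a), so the period is parallel.

parallel period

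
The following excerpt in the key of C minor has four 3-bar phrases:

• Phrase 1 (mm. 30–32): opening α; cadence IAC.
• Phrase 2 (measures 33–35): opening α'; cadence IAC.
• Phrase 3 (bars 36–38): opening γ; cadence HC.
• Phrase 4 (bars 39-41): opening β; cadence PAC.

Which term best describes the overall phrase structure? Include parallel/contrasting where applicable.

contrasting double period

Four phrases in two halves: the first half (bars 30–35) ends with an imperfect authentic cadence, the second (bars 36–41) with a perfect authentic cadence — a large antecedent–consequent pair, i.e. a double period.
Phrase 3 begins with different material from phrase 1, making it contrasting.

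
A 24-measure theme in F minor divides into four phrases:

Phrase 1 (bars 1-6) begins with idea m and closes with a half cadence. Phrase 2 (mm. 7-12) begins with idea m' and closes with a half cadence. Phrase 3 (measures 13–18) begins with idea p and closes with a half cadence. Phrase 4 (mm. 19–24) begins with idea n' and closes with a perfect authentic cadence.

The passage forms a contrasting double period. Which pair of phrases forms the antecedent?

In a double period the first pair of phrases (ending half cadence) is the large antecedent and the second pair (ending perfect authentic cadence) is the large consequent; the antecedent is phrases 1 and 2.

phrases 1 and 2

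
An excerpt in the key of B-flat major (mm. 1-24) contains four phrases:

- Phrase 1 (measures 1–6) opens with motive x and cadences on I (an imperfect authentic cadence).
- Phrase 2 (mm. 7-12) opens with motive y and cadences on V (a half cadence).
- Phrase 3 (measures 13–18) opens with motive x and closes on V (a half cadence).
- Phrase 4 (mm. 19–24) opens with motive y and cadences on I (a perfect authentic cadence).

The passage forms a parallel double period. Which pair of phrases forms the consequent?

In a double period the first pair of phrases (ending half cadence) is the large antecedent and the second pair (ending perfect authentic cadence) is the large consequent; the consequent is phrases 3 and 4.

phrases 3 and 4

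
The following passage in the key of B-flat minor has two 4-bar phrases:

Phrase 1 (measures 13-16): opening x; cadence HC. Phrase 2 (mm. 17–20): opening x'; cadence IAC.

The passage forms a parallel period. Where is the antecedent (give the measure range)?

The antecedent is the phrase ending with the weaker cadence (half cadence, phrase 1) and the consequent the one ending more conclusively (imperfect authentic cadence, phrase 2); the antecedent is measures 13–16.

measures 13–16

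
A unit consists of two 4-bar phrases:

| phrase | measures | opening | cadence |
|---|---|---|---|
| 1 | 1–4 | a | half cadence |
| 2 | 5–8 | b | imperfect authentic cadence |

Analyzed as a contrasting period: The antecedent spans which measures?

The antecedent is the phrase ending with the weaker cadence (half cadence, phrase 1) and the consequent the one ending more conclusively (imperfect authentic cadence, phrase 2); the antecedent is measures 1–4.

measures 1–4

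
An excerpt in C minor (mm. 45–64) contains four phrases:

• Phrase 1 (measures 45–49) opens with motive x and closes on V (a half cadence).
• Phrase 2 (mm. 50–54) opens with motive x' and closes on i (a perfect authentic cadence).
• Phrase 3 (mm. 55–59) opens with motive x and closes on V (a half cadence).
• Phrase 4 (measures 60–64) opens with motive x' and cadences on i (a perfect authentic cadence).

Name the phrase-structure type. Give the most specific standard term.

repeated period

The cadence pattern HC–PAC–HC–PAC is weak–strong twice, and phrases 3–4 restate phrases 1–2: a period heard twice, not a double period (which would end weakly at phrase 2).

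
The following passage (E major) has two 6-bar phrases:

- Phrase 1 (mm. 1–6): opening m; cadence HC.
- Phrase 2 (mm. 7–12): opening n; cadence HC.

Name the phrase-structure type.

phrase group

The second phrase closes with a half cadence, which is not stronger than the first phrase's half cadence; without a weak→strong cadential pair there is no antecedent–consequent relationship, so this is a phrase group rather than a period.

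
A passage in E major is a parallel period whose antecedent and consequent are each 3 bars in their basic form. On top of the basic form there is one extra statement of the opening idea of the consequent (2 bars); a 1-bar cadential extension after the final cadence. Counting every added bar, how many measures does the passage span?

Basic parallel period: 3 + 3 = 6 bars.
6 (basic form) + 2 (extra statement) + 1 (cadential extension) = 9.

9 measures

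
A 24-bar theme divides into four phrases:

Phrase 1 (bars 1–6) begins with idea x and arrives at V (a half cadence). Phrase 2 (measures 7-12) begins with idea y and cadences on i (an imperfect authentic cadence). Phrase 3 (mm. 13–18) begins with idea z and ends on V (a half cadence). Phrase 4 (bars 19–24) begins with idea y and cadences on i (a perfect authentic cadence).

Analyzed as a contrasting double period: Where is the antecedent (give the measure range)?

In a double period the four phrases pair into a large antecedent (phrases 1–2, ending imperfect authentic cadence) and a large consequent (phrases 3–4, ending perfect authentic cadence). The antecedent spans bars 1–12.

measures 1–12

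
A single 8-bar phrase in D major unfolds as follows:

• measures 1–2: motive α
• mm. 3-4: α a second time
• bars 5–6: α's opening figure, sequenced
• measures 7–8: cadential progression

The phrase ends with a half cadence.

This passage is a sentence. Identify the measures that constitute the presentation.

measures 1–4

The presentation of a sentence is the basic idea (measures 1–2) plus its repetition (mm. 3–4); the presentation is therefore mm. 1-4.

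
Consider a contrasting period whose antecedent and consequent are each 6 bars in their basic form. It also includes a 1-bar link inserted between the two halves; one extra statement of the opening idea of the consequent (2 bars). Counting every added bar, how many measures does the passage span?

15 measures

Basic contrasting period: 6 + 6 = 12 bars.
12 (basic form) + 1 (link) + 2 (extra statement) = 15.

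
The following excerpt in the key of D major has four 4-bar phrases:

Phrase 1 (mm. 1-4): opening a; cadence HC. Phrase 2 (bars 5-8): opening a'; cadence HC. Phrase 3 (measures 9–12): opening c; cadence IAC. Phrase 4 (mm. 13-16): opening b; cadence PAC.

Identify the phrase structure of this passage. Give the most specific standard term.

Four phrases in two halves: the first half (measures 1-8) ends with a half cadence, the second (mm. 9–16) with a perfect authentic cadence — a large antecedent–consequent pair, i.e. a double period.
Phrase 3 begins with different material from phrase 1, making it contrasting.

contrasting double period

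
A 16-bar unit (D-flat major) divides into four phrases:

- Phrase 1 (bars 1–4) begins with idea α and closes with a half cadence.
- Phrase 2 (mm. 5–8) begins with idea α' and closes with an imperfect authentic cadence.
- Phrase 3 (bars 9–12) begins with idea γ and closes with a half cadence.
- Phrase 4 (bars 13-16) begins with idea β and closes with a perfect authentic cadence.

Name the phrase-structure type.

contrasting double period

Four phrases in two halves: the first half (mm. 1–8) ends with an imperfect authentic cadence, the second (mm. 9–16) with a perfect authentic cadence — a large antecedent–consequent pair, i.e. a double period.
Phrase 3 begins with different material from phrase 1, making it contrasting.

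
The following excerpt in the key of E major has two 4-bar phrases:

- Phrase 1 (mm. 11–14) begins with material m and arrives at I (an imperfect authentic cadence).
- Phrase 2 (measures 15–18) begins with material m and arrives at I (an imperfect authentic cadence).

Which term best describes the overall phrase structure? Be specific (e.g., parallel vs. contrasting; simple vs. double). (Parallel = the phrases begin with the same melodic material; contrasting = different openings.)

repeated phrase

Both phrases have the same opening (m) and the same cadence (imperfect authentic cadence): the second is a restatement, not a consequent, so this is a repeated phrase rather than a period.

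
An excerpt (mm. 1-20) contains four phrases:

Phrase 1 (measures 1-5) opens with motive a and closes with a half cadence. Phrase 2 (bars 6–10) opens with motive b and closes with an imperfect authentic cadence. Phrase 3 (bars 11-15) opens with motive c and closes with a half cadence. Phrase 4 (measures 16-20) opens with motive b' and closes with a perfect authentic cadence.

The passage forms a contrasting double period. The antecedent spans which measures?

measures 1–10

In a double period the four phrases pair into a large antecedent (phrases 1–2, ending imperfect authentic cadence) and a large consequent (phrases 3–4, ending perfect authentic cadence). The antecedent spans mm. 1–10.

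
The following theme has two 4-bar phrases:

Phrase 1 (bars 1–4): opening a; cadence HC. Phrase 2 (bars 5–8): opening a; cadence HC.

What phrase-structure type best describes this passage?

repeated phrase

Both phrases have the same opening (a) and the same cadence (half cadence): the second is a restatement, not a consequent, so this is a repeated phrase rather than a period.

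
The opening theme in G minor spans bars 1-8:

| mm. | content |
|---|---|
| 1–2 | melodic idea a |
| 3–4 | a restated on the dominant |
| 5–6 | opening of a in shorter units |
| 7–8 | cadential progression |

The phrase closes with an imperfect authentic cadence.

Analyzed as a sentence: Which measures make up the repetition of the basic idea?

The presentation of a sentence is the basic idea (bars 1–2) plus its repetition (bars 3–4); the repetition of the basic idea is therefore mm. 3-4.

measures 3–4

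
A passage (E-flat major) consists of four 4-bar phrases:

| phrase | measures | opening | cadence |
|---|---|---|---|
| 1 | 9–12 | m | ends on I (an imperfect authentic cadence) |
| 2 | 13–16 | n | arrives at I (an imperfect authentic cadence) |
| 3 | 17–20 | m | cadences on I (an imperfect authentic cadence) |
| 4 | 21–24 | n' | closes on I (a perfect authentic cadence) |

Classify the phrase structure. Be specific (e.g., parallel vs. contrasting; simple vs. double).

parallel double period

Four phrases in two halves: the first half (bars 9-16) ends with an imperfect authentic cadence, the second (measures 17–24) with a perfect authentic cadence — a large antecedent–consequent pair, i.e. a double period.
Phrase 3 begins with the same material as phrase 1, making it parallel.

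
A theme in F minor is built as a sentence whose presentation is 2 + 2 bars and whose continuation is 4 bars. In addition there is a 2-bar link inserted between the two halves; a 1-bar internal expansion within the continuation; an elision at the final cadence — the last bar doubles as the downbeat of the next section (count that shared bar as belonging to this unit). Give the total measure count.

11 measures

Basic sentence: 2 + 2 + 4 = 8 bars.
8 (basic form) + 2 (link) + 1 (internal expansion) = 11.
The elision shares a bar with the next section but does not change this unit's count.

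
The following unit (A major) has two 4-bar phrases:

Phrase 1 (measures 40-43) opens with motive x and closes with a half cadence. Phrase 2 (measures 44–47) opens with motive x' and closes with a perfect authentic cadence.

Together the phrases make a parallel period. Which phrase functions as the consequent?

phrase 2

The phrase ending with the weaker cadence (half cadence) is the antecedent; the one ending more conclusively (perfect authentic cadence) is the consequent. The consequent is phrase 2.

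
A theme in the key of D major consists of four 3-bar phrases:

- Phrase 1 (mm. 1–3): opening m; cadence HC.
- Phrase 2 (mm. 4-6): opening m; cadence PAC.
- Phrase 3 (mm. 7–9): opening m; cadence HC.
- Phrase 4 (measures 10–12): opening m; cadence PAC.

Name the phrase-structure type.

repeated period

The cadence pattern HC–PAC–HC–PAC is weak–strong twice, and phrases 3–4 restate phrases 1–2: a period heard twice, not a double period (which would end weakly at phrase 2).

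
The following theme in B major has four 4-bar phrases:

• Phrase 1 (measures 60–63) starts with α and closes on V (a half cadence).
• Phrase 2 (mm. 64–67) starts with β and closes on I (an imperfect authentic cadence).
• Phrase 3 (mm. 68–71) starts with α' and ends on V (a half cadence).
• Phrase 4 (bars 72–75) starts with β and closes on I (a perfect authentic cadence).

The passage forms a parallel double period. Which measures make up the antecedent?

In a double period the four phrases pair into a large antecedent (phrases 1–2, ending imperfect authentic cadence) and a large consequent (phrases 3–4, ending perfect authentic cadence). The antecedent spans measures 60-67.

measures 60–67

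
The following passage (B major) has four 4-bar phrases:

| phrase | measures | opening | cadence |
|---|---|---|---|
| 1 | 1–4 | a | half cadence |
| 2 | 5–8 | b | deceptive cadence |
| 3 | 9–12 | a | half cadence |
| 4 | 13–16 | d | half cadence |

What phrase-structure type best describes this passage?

phrase group

Phrase 4 ends with a half cadence, no stronger than phrase 2's deceptive cadence, so the four phrases do not form a double period; nor do phrases 3–4 duplicate 1–2, so it is not a repeated period. With no phrase reaching a conclusive cadence, the passage is a phrase group.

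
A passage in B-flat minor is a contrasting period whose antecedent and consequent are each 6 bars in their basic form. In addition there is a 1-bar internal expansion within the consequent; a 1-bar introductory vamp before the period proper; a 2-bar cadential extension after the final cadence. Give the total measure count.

16 measures

Basic contrasting period: 6 + 6 = 12 bars.
12 (basic form) + 1 (internal expansion) + 1 (introduction) + 2 (cadential extension) = 16.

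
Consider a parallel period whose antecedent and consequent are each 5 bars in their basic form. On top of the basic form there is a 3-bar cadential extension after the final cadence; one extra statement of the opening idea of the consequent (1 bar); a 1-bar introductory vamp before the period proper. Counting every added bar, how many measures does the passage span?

Basic parallel period: 5 + 5 = 10 bars.
10 (basic form) + 3 (cadential extension) + 1 (extra statement) + 1 (introduction) = 15.

15 measures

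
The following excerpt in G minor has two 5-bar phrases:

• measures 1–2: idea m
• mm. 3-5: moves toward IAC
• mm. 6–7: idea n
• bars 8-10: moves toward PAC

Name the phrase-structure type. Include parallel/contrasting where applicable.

contrasting period

Phrase 1 ends with an imperfect authentic cadence (weaker) and phrase 2 with a perfect authentic cadence (stronger): antecedent + consequent = a period.
The two phrases open with different material (m / n), so the period is contrasting.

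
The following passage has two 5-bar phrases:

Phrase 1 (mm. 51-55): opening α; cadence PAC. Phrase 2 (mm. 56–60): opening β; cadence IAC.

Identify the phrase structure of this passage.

The second phrase closes with an imperfect authentic cadence, which is not stronger than the first phrase's perfect authentic cadence; without a weak→strong cadential pair there is no antecedent–consequent relationship, so this is a phrase group rather than a period.

phrase group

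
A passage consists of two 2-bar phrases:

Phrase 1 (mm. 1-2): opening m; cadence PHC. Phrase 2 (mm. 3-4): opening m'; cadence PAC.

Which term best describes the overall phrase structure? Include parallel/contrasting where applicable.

Phrase 1 ends with a Phrygian half cadence (weaker) and phrase 2 with a perfect authentic cadence (stronger): antecedent + consequent = a period.
The two phrases open with the same material (m / m'), so the period is parallel.

parallel period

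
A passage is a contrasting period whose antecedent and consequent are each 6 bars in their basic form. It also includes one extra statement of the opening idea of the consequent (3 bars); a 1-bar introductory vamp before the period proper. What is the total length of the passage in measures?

Basic contrasting period: 6 + 6 = 12 bars.
12 (basic form) + 3 (extra statement) + 1 (introduction) = 16.

16 measures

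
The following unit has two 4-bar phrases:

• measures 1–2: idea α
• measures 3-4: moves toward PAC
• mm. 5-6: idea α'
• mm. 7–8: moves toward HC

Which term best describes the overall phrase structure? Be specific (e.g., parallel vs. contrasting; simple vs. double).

phrase group

The second phrase closes with a half cadence, which is not stronger than the first phrase's perfect authentic cadence; without a weak→strong cadential pair there is no antecedent–consequent relationship, so this is a phrase group rather than a period.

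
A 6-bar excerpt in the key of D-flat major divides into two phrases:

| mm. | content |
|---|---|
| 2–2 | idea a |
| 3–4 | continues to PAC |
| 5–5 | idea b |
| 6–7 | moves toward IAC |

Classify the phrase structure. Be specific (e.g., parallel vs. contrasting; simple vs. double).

phrase group

The second phrase closes with an imperfect authentic cadence, which is not stronger than the first phrase's perfect authentic cadence; without a weak→strong cadential pair there is no antecedent–consequent relationship, so this is a phrase group rather than a period.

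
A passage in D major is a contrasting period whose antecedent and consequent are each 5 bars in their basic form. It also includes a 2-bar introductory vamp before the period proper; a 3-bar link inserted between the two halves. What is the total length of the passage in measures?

15 measures

Basic contrasting period: 5 + 5 = 10 bars.
10 (basic form) + 2 (introduction) + 3 (link) = 15.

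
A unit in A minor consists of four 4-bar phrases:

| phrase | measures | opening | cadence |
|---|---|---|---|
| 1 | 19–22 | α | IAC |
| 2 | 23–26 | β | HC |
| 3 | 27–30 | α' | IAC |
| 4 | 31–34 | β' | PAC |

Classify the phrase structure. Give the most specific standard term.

Four phrases in two halves: the first half (mm. 19–26) ends with a half cadence, the second (mm. 27-34) with a perfect authentic cadence — a large antecedent–consequent pair, i.e. a double period.
Phrase 3 begins with the same material as phrase 1, making it parallel.

parallel double period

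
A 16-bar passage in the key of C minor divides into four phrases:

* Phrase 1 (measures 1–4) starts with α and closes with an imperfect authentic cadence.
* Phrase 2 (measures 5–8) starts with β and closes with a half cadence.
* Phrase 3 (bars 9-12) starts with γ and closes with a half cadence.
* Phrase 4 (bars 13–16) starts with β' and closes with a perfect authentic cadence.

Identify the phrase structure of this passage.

contrasting double period

Four phrases in two halves: the first half (mm. 1–8) ends with a half cadence, the second (bars 9–16) with a perfect authentic cadence — a large antecedent–consequent pair, i.e. a double period.
Phrase 3 begins with different material from phrase 1, making it contrasting.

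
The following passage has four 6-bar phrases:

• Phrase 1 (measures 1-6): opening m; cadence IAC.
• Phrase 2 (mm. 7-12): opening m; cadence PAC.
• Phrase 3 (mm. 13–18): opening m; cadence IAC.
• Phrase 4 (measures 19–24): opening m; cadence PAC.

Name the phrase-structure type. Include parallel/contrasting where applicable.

repeated period

The cadence pattern IAC–PAC–IAC–PAC is weak–strong twice, and phrases 3–4 restate phrases 1–2: a period heard twice, not a double period (which would end weakly at phrase 2).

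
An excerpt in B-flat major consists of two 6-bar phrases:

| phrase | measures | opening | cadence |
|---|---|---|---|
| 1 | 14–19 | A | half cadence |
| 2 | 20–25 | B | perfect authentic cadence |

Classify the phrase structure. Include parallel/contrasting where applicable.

contrasting period

Phrase 1 ends with a half cadence (weaker) and phrase 2 with a perfect authentic cadence (stronger): antecedent + consequent = a period.
The two phrases open with different material (A / B), so the period is contrasting.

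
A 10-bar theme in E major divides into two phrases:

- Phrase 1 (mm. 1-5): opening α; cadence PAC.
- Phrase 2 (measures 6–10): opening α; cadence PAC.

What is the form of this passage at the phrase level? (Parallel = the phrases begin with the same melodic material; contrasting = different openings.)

repeated phrase

Both phrases have the same opening (α) and the same cadence (perfect authentic cadence): the second is a restatement, not a consequent, so this is a repeated phrase rather than a period.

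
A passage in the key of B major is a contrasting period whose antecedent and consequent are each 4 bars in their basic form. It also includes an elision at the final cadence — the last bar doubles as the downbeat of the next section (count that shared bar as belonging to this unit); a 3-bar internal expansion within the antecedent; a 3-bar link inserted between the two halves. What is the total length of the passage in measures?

14 measures

Basic contrasting period: 4 + 4 = 8 bars.
8 (basic form) + 3 (internal expansion) + 3 (link) = 14.
The elision shares a bar with the next section but does not change this unit's count.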